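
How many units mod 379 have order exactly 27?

18

φ(379) = 379 − 1 = 378 = 2 · 3^3 · 7.
Since (Z/379Z)^× is cyclic of order 378, the number of elements of order d is φ(d) when d | 378 and 0 otherwise.
27 = 3^3 divides 378, and φ(27) = 18.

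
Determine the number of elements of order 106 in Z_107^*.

φ(107) = 107 − 1 = 106 = 2 · 53.
Since (Z/107Z)^× is cyclic of order 106, the number of elements of order d is φ(d) when d | 106 and 0 otherwise.
106 = 2 · 53 divides 106, and φ(106) = 52.

52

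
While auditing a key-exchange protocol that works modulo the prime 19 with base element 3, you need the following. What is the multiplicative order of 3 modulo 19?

18

The order of 3 must divide φ(19) = 19 − 1 = 18 = 2 · 3^2.
Divisors of 18: 1, 2, 3, 6, 9, 18.
Evaluate successive powers at the divisors of 18:
3^1 ≡ 3 (mod 19)
3^2 ≡ 9 (mod 19)
3^3 ≡ 8 (mod 19)
3^6 ≡ 7 (mod 19)
3^9 ≡ 18 (mod 19)
3^18 ≡ 1 (mod 19) ✓
The smallest such exponent is 18, so the order of 3 is 18.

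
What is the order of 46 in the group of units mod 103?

By Lagrange's theorem, ord_103(46) divides φ(103) = 103 − 1 = 102 = 2 · 3 · 17.
Divisors of 102: 1, 2, 3, 6, 17, 34, 51, 102.
Compute 46^d (mod 103) for the divisors d until we hit 1:
46^1 ≡ 46
46^2 ≡ 56
46^3 ≡ 1
Hence ord(46) = 3.

3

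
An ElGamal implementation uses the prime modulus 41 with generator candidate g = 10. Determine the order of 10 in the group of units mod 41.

5

Since 10 ∈ (Z/41Z)^×, its order divides φ(41) = 41 − 1 = 40 = 2^3 · 5.
Divisors of 40: 1, 2, 4, 5, 8, 10, 20, 40.
Evaluate successive powers at the divisors of 40:
10^1 ≡ 10
10^2 ≡ 18
10^4 ≡ 37
10^5 ≡ 1
The smallest such exponent is 5, so the order of 10 is 5.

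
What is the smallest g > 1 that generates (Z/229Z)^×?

φ(229) = 229 − 1 = 228 = 2^2 · 3 · 19.
g is a primitive root iff g^(228/q) ≢ 1 (mod 229) for each prime q ∈ {2, 3, 19}.
g = 2: 2^114 ≡ 228; 2^76 ≡ 1 — hits 1, so not a primitive root.
g = 3: 3^114 ≡ 1 — hits 1, so not a primitive root.
g = 4: 4^114 ≡ 1 — hits 1, so not a primitive root.
g = 5: 5^114 ≡ 1 — hits 1, so not a primitive root.
g = 6: 6^114 ≡ 228; 6^76 ≡ 134; 6^12 ≡ 165 — none is 1, so 6 is a primitive root.
So 6 is the smallest generator of (Z/229Z)^×.

6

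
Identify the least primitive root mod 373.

2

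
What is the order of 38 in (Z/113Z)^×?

112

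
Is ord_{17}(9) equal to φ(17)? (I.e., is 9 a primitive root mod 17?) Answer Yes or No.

No

φ(17) = 17 − 1 = 16 = 2^4.
Test 9^(16/q) mod 17 for each prime factor q of 16:
9^8 ≡ 1 (mod 17)  [q = 2: ≡ 1 ✗]
9^8 ≡ 1 shows ord(9) | 8, strictly less than φ(17); not a primitive root.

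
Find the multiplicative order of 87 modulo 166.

41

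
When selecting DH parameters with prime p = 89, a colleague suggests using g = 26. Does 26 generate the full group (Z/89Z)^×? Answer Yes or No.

φ(89) = 89 − 1 = 88 = 2^3 · 11.
Test 26^(88/q) mod 89 for each prime factor q of 88:
26^44 ≡ 88 (mod 89)  [q = 2: ≢ 1 ✓]
26^8 ≡ 8 (mod 89)  [q = 11: ≢ 1 ✓]
None equal 1, so ord_89(26) = 88: 26 is a primitive root.

Yes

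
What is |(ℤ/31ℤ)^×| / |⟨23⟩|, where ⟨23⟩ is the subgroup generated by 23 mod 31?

By Lagrange's theorem, ord_31(23) divides φ(31) = 31 − 1 = 30 = 2 · 3 · 5.
Divisors of 30: 1, 2, 3, 5, 6, 10, 15, 30.
Check 23^d mod 31 for each divisor in increasing order:
23^1 ≡ 23 (mod 31)
23^2 ≡ 2 (mod 31)
23^3 ≡ 15 (mod 31)
23^5 ≡ 30 (mod 31)
23^6 ≡ 8 (mod 31)
23^10 ≡ 1 (mod 31) ✓
The order of 23 is 10, so the subgroup it generates has 10 elements.
[(Z/31Z)^× : ⟨23⟩] = 30/10 = 3.

3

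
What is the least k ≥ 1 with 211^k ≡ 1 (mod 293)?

Since 211 ∈ (Z/293Z)^×, its order divides φ(293) = 293 − 1 = 292 = 2^2 · 73.
Divisors of 292: 1, 2, 4, 73, 146, 292.
Test each divisor d:
211^1 ≡ 211 (mod 293)
211^2 ≡ 278 (mod 293)
211^4 ≡ 225 (mod 293)
211^73 ≡ 292 (mod 293)
211^146 ≡ 1 (mod 293) ✓
So ord_293(211) = 146.

146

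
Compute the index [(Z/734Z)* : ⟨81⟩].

6

The order of 81 must divide φ(734) = φ(2)·φ(367) = 1·366 = 366 = 2 · 3 · 61.
Divisors of 366: 1, 2, 3, 6, 61, 122, 183, 366.
Compute 81^d (mod 734) for the divisors d until we hit 1:
81^1 ≡ 81
81^2 ≡ 689
81^3 ≡ 25
81^6 ≡ 625
81^61 ≡ 1
So ord_734(81) = 61, hence |⟨81⟩| = 61.
[(Z/734Z)^× : ⟨81⟩] = 366/61 = 6.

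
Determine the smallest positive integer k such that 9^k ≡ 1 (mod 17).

The order of 9 must divide φ(17) = 17 − 1 = 16 = 2^4.
Divisors of 16: 1, 2, 4, 8, 16.
Test each divisor d:
9^1 ≡ 9 (mod 17)
9^2 ≡ 13 (mod 17)
9^4 ≡ 16 (mod 17)
9^8 ≡ 1 (mod 17) ✓
So ord_17(9) = 8.

8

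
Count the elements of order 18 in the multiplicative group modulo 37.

6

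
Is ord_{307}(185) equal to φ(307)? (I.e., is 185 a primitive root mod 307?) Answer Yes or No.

Yes

φ(307) = 307 − 1 = 306 = 2 · 3^2 · 17.
185 is a primitive root mod 307 iff 185^(φ(307)/q) ≢ 1 for every prime q | φ(307), i.e. q ∈ {2, 3, 17}.
185^153 ≡ 306 (mod 307)  [q = 2: ≢ 1 ✓]
185^102 ≡ 17 (mod 307)  [q = 3: ≢ 1 ✓]
185^18 ≡ 272 (mod 307)  [q = 17: ≢ 1 ✓]
None equal 1, so ord_307(185) = 306: 185 is a primitive root.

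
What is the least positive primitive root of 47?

5

φ(47) = 47 − 1 = 46 = 2 · 23.
Test candidates g = 2, 3, … against the prime factors q ∈ {2, 23} of φ(47): g is a generator iff g^(46/q) ≢ 1 for every such q.
g = 2: 2^23 ≡ 1 — hits 1, so not a primitive root.
g = 3: 3^23 ≡ 1 — hits 1, so not a primitive root.
g = 4: 4^23 ≡ 1 — hits 1, so not a primitive root.
g = 5: 5^23 ≡ 46; 5^2 ≡ 25 — none is 1, so 5 is a primitive root.
So 5 is the smallest generator of (Z/47Z)^×.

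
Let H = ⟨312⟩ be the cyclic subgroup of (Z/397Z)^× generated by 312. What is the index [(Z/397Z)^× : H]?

44

By Lagrange's theorem, ord_397(312) divides φ(397) = 397 − 1 = 396 = 2^2 · 3^2 · 11.
Divisors of 396: 1, 2, 3, 4, 6, 9, 11, 12, 18, 22, 33, 36, 44, 66, 99, 132, 198, 396.
Evaluate successive powers at the divisors of 396:
312^1 ≡ 312 (mod 397)
312^2 ≡ 79 (mod 397)
312^3 ≡ 34 (mod 397)
312^4 ≡ 286 (mod 397)
312^6 ≡ 362 (mod 397)
312^9 ≡ 1 (mod 397) ✓
The order of 312 is 9, so the subgroup it generates has 9 elements.
Index = |(Z/397Z)^×| / |⟨312⟩| = 396 / 9 = 44.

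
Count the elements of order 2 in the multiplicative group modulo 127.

φ(127) = 127 − 1 = 126 = 2 · 3^2 · 7.
(Z/127Z)^× is cyclic (|G| = 126); a cyclic group of order m has exactly φ(d) elements of each order d | m, and none otherwise.
2 | 126, and φ(2) = 2 − 1 = 1.

1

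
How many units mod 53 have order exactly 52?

φ(53) = 53 − 1 = 52 = 2^2 · 13.
(Z/53Z)^× is cyclic (|G| = 52); a cyclic group of order m has exactly φ(d) elements of each order d | m, and none otherwise.
52 = 2^2 · 13 divides 52, and φ(52) = 24.

24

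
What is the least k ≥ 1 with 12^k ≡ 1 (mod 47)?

23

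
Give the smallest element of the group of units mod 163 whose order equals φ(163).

2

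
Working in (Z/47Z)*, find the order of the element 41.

46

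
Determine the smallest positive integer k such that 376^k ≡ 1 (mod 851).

44

ord(376) | φ(851) = φ(23·37) = (23−1)·(37−1) = 22·36 = 792 = 2^3 · 3^2 · 11.
Divisors of 792: 1, 2, 3, 4, 6, 8, 9, 11, 12, 18, 22, 24, 33, 36, 44, 66, 72, 88, 99, 132, 198, 264, 396, 792.
Compute 376^d (mod 851) for the divisors d until we hit 1:
376^1 ≡ 376 (mod 851)
376^2 ≡ 110 (mod 851)
376^3 ≡ 512 (mod 851)
376^4 ≡ 186 (mod 851)
376^6 ≡ 36 (mod 851)
376^8 ≡ 556 (mod 851)
376^9 ≡ 561 (mod 851)
376^11 ≡ 438 (mod 851)
376^12 ≡ 445 (mod 851)
376^18 ≡ 702 (mod 851)
376^22 ≡ 369 (mod 851)
376^24 ≡ 593 (mod 851)
376^33 ≡ 783 (mod 851)
376^36 ≡ 75 (mod 851)
376^44 ≡ 1 (mod 851) ✓
So ord_851(376) = 44.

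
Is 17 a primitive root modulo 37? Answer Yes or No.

Yes

φ(37) = 37 − 1 = 36 = 2^2 · 3^2.
An element g generates (Z/37Z)^× iff g^(36/q) ≢ 1 (mod 37) for each prime q ∈ {2, 3}.
17^18 ≡ 36 (mod 37)  [q = 2: ≢ 1 ✓]
17^12 ≡ 26 (mod 37)  [q = 3: ≢ 1 ✓]
All checks pass, so 17 has order 36 and is a primitive root modulo 37.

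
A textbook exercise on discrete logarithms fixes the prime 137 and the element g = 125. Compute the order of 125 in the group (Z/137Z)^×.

136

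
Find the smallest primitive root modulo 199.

φ(199) = 199 − 1 = 198 = 2 · 3^2 · 11.
g is a primitive root iff g^(198/q) ≢ 1 (mod 199) for each prime q ∈ {2, 3, 11}.
g = 2: 2^99 ≡ 1 — hits 1, so not a primitive root.
g = 3: 3^99 ≡ 198; 3^66 ≡ 106; 3^18 ≡ 125 — none is 1, so 3 is a primitive root.
Hence the least primitive root of 199 is 3.

3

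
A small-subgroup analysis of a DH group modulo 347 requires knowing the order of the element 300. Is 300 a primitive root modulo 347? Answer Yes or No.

No

φ(347) = 347 − 1 = 346 = 2 · 173.
An element g generates (Z/347Z)^× iff g^(346/q) ≢ 1 (mod 347) for each prime q ∈ {2, 173}.
300^173 ≡ 1 (mod 347)  [q = 2: ≡ 1 ✗]
300^2 ≡ 127 (mod 347)  [q = 173: ≢ 1 ✓]
The check at q = 2 fails, so 300 generates a proper subgroup.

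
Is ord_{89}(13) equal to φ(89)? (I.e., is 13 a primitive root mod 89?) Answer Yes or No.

φ(89) = 89 − 1 = 88 = 2^3 · 11.
Test 13^(88/q) mod 89 for each prime factor q of 88:
13^44 ≡ 88 (mod 89)  [q = 2: ≢ 1 ✓]
13^8 ≡ 64 (mod 89)  [q = 11: ≢ 1 ✓]
Every test exponent gives a nontrivial residue, hence 13 generates the full group.

Yes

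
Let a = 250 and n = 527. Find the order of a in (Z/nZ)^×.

80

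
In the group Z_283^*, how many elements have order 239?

0

φ(283) = 283 − 1 = 282 = 2 · 3 · 47.
Since (Z/283Z)^× is cyclic of order 282, the number of elements of order d is φ(d) when d | 282 and 0 otherwise.
239 does not divide 282, so no element of (Z/283Z)^× has order 239.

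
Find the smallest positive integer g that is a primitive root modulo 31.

φ(31) = 31 − 1 = 30 = 2 · 3 · 5.
g is a primitive root iff g^(30/q) ≢ 1 (mod 31) for each prime q ∈ {2, 3, 5}.
g = 2: 2^15 ≡ 1 — hits 1, so not a primitive root.
g = 3: 3^15 ≡ 30; 3^10 ≡ 25; 3^6 ≡ 16 — none is 1, so 3 is a primitive root.
The smallest primitive root modulo 31 is 3.

3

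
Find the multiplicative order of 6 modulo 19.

9

ord(6) | φ(19) = 19 − 1 = 18 = 2 · 3^2.
Divisors of 18: 1, 2, 3, 6, 9, 18.
Compute 6^d (mod 19) for the divisors d until we hit 1:
6^1 ≡ 6
6^2 ≡ 17
6^3 ≡ 7
6^6 ≡ 11
6^9 ≡ 1
Therefore the multiplicative order of 6 modulo 19 is 9.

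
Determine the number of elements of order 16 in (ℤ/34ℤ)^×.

8

φ(34) = φ(2)·φ(17) = 1·16 = 16 = 2^4.
In a cyclic group of order 16, there are φ(d) elements of order d for each divisor d of 16, and zero for non-divisors.
16 = 2^4 divides 16, and φ(16) = 8.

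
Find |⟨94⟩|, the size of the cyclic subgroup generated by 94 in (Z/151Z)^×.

By Lagrange's theorem, ord_151(94) divides φ(151) = 151 − 1 = 150 = 2 · 3 · 5^2.
Divisors of 150: 1, 2, 3, 5, 6, 10, 15, 25, 30, 50, 75, 150.
Evaluate successive powers at the divisors of 150:
94^1 ≡ 94
94^2 ≡ 78
94^3 ≡ 84
94^5 ≡ 59
94^6 ≡ 110
94^10 ≡ 8
94^15 ≡ 19
94^25 ≡ 1
Hence ord(94) = 25.

25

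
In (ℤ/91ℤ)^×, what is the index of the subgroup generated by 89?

6

By Lagrange's theorem, ord_91(89) divides φ(91) = φ(7·13) = (7−1)·(13−1) = 6·12 = 72 = 2^3 · 3^2.
Divisors of 72: 1, 2, 3, 4, 6, 8, 9, 12, 18, 24, 36, 72.
Test each divisor d:
89^1 ≡ 89
89^2 ≡ 4
89^3 ≡ 83
89^4 ≡ 16
89^6 ≡ 64
89^8 ≡ 74
89^9 ≡ 34
89^12 ≡ 1
So ord_91(89) = 12, hence |⟨89⟩| = 12.
Index = |(Z/91Z)^×| / |⟨89⟩| = 72 / 12 = 6.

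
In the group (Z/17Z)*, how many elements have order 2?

1

φ(17) = 17 − 1 = 16 = 2^4.
In a cyclic group of order 16, there are φ(d) elements of order d for each divisor d of 16, and zero for non-divisors.
2 | 16, and φ(2) = 2 − 1 = 1.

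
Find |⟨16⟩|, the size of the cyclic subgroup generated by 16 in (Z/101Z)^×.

25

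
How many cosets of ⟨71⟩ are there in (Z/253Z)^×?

By Lagrange's theorem, ord_253(71) divides φ(253) = φ(11·23) = (11−1)·(23−1) = 10·22 = 220 = 2^2 · 5 · 11.
Divisors of 220: 1, 2, 4, 5, 10, 11, 20, 22, 44, 55, 110, 220.
Test each divisor d:
71^1 ≡ 71
71^2 ≡ 234
71^4 ≡ 108
71^5 ≡ 78
71^10 ≡ 12
71^11 ≡ 93
71^20 ≡ 144
71^22 ≡ 47
71^44 ≡ 185
71^55 ≡ 1
Thus |⟨71⟩| = ord(71) = 55.
The index is φ(253) / ord(71) = 220 / 55 = 4.

4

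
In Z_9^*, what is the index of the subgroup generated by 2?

The order of 2 must divide φ(9) = φ(3^2) = 3·(3−1) = 6 = 2 · 3.
Divisors of 6: 1, 2, 3, 6.
Compute 2^d (mod 9) for the divisors d until we hit 1:
2^1 ≡ 2
2^2 ≡ 4
2^3 ≡ 8
2^6 ≡ 1
Thus |⟨2⟩| = ord(2) = 6.
Index = |(Z/9Z)^×| / |⟨2⟩| = 6 / 6 = 1.

1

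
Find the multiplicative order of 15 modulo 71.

The order of 15 must divide φ(71) = 71 − 1 = 70 = 2 · 5 · 7.
Divisors of 70: 1, 2, 5, 7, 10, 14, 35, 70.
Test each divisor d:
15^1 ≡ 15 (mod 71)
15^2 ≡ 12 (mod 71)
15^5 ≡ 30 (mod 71)
15^7 ≡ 5 (mod 71)
15^10 ≡ 48 (mod 71)
15^14 ≡ 25 (mod 71)
15^35 ≡ 1 (mod 71) ✓
Therefore the multiplicative order of 15 modulo 71 is 35.

35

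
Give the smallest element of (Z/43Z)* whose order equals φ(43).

3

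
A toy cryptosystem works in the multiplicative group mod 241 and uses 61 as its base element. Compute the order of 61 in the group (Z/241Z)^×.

40

Since 61 ∈ (Z/241Z)^×, its order divides φ(241) = 241 − 1 = 240 = 2^4 · 3 · 5.
Divisors of 240: 1, 2, 3, 4, 5, 6, 8, 10, 12, 15, 16, 20, 24, 30, 40, 48, 60, 80, 120, 240.
Evaluate successive powers at the divisors of 240:
61^1 ≡ 61 (mod 241)
61^2 ≡ 106 (mod 241)
61^3 ≡ 200 (mod 241)
61^4 ≡ 150 (mod 241)
61^5 ≡ 233 (mod 241)
61^6 ≡ 235 (mod 241)
61^8 ≡ 87 (mod 241)
61^10 ≡ 64 (mod 241)
61^12 ≡ 36 (mod 241)
61^15 ≡ 211 (mod 241)
61^16 ≡ 98 (mod 241)
61^20 ≡ 240 (mod 241)
61^24 ≡ 91 (mod 241)
61^30 ≡ 177 (mod 241)
61^40 ≡ 1 (mod 241) ✓
Hence ord(61) = 40.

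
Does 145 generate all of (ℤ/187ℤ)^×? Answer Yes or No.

187 = 11 · 17 is a product of two distinct odd primes, so (Z/187Z)^× ≅ (Z/11Z)^× × (Z/17Z)^× is not cyclic.
No primitive root modulo 187 exists; in particular 145 is not one.

No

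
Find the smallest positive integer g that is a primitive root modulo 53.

2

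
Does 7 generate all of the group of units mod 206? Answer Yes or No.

No

φ(206) = φ(2)·φ(103) = 1·102 = 102 = 2 · 3 · 17.
7 is a primitive root mod 206 iff 7^(φ(206)/q) ≢ 1 for every prime q | φ(206), i.e. q ∈ {2, 3, 17}.
7^51 ≡ 1 (mod 206)  [q = 2: ≡ 1 ✗]
7^34 ≡ 159 (mod 206)  [q = 3: ≢ 1 ✓]
7^6 ≡ 23 (mod 206)  [q = 17: ≢ 1 ✓]
Since 7^51 ≡ 1, the order of 7 divides 51 < 102, so 7 is not a primitive root.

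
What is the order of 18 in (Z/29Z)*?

28

Since 18 ∈ (Z/29Z)^×, its order divides φ(29) = 29 − 1 = 28 = 2^2 · 7.
Divisors of 28: 1, 2, 4, 7, 14, 28.
Evaluate successive powers at the divisors of 28:
18^1 ≡ 18 (mod 29)
18^2 ≡ 5 (mod 29)
18^4 ≡ 25 (mod 29)
18^7 ≡ 17 (mod 29)
18^14 ≡ 28 (mod 29)
18^28 ≡ 1 (mod 29) ✓
Therefore the multiplicative order of 18 modulo 29 is 28.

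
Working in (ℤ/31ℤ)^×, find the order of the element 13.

30

By Lagrange's theorem, ord_31(13) divides φ(31) = 31 − 1 = 30 = 2 · 3 · 5.
Divisors of 30: 1, 2, 3, 5, 6, 10, 15, 30.
Evaluate successive powers at the divisors of 30:
13^1 ≡ 13
13^2 ≡ 14
13^3 ≡ 27
13^5 ≡ 6
13^6 ≡ 16
13^10 ≡ 5
13^15 ≡ 30
13^30 ≡ 1
Therefore the multiplicative order of 13 modulo 31 is 30.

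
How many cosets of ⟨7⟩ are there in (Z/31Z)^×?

2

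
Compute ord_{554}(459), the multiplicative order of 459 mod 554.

By Lagrange's theorem, ord_554(459) divides φ(554) = φ(2)·φ(277) = 1·276 = 276 = 2^2 · 3 · 23.
Divisors of 276: 1, 2, 3, 4, 6, 12, 23, 46, 69, 92, 138, 276.
Evaluate successive powers at the divisors of 276:
459^1 ≡ 459
459^2 ≡ 161
459^3 ≡ 217
459^4 ≡ 437
459^6 ≡ 553
459^12 ≡ 1
Therefore the multiplicative order of 459 modulo 554 is 12.

12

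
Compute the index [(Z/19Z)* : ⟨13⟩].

1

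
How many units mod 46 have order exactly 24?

0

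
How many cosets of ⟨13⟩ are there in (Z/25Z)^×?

By Lagrange's theorem, ord_25(13) divides φ(25) = φ(5^2) = 5·(5−1) = 20 = 2^2 · 5.
Divisors of 20: 1, 2, 4, 5, 10, 20.
Check 13^d mod 25 for each divisor in increasing order:
13^1 ≡ 13 (mod 25)
13^2 ≡ 19 (mod 25)
13^4 ≡ 11 (mod 25)
13^5 ≡ 18 (mod 25)
13^10 ≡ 24 (mod 25)
13^20 ≡ 1 (mod 25) ✓
Thus |⟨13⟩| = ord(13) = 20.
The index is φ(25) / ord(13) = 20 / 20 = 1.

1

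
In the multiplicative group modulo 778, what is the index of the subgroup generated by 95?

The order of 95 must divide φ(778) = φ(2)·φ(389) = 1·388 = 388 = 2^2 · 97.
Divisors of 388: 1, 2, 4, 97, 194, 388.
Test each divisor d:
95^1 ≡ 95
95^2 ≡ 467
95^4 ≡ 249
95^97 ≡ 777
95^194 ≡ 1
The order of 95 is 194, so the subgroup it generates has 194 elements.
Index = |(Z/778Z)^×| / |⟨95⟩| = 388 / 194 = 2.

2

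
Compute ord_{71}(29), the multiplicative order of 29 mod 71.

35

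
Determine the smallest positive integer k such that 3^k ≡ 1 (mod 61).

10

ord(3) | φ(61) = 61 − 1 = 60 = 2^2 · 3 · 5.
Divisors of 60: 1, 2, 3, 4, 5, 6, 10, 12, 15, 20, 30, 60.
Test each divisor d:
3^1 ≡ 3
3^2 ≡ 9
3^3 ≡ 27
3^4 ≡ 20
3^5 ≡ 60
3^6 ≡ 58
3^10 ≡ 1
Therefore the multiplicative order of 3 modulo 61 is 10.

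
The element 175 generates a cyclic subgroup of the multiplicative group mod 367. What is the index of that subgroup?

Since 175 ∈ (Z/367Z)^×, its order divides φ(367) = 367 − 1 = 366 = 2 · 3 · 61.
Divisors of 366: 1, 2, 3, 6, 61, 122, 183, 366.
Compute 175^d (mod 367) for the divisors d until we hit 1:
175^1 ≡ 175 (mod 367)
175^2 ≡ 164 (mod 367)
175^3 ≡ 74 (mod 367)
175^6 ≡ 338 (mod 367)
175^61 ≡ 1 (mod 367) ✓
So ord_367(175) = 61, hence |⟨175⟩| = 61.
The index is φ(367) / ord(175) = 366 / 61 = 6.

6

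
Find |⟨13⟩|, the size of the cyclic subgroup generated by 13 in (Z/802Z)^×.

400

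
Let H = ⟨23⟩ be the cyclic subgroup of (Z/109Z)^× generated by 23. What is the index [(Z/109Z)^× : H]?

3

The order of 23 must divide φ(109) = 109 − 1 = 108 = 2^2 · 3^3.
Divisors of 108: 1, 2, 3, 4, 6, 9, 12, 18, 27, 36, 54, 108.
Check 23^d mod 109 for each divisor in increasing order:
23^1 ≡ 23
23^2 ≡ 93
23^3 ≡ 68
23^4 ≡ 38
23^6 ≡ 46
23^9 ≡ 76
23^12 ≡ 45
23^18 ≡ 108
23^27 ≡ 33
23^36 ≡ 1
So ord_109(23) = 36, hence |⟨23⟩| = 36.
Index = |(Z/109Z)^×| / |⟨23⟩| = 108 / 36 = 3.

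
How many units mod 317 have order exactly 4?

2

φ(317) = 317 − 1 = 316 = 2^2 · 79.
Since (Z/317Z)^× is cyclic of order 316, the number of elements of order d is φ(d) when d | 316 and 0 otherwise.
4 = 2^2 divides 316, and φ(4) = 2.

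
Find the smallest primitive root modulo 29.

φ(29) = 29 − 1 = 28 = 2^2 · 7.
Test candidates g = 2, 3, … against the prime factors q ∈ {2, 7} of φ(29): g is a generator iff g^(28/q) ≢ 1 for every such q.
g = 2: 2^14 ≡ 28; 2^4 ≡ 16 — none is 1, so 2 is a primitive root.
So 2 is the smallest generator of (Z/29Z)^×.

2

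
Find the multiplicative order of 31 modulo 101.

25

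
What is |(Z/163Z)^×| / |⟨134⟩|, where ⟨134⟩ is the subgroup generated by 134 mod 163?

2

ord(134) | φ(163) = 163 − 1 = 162 = 2 · 3^4.
Divisors of 162: 1, 2, 3, 6, 9, 18, 27, 54, 81, 162.
Compute 134^d (mod 163) for the divisors d until we hit 1:
134^1 ≡ 134 (mod 163)
134^2 ≡ 26 (mod 163)
134^3 ≡ 61 (mod 163)
134^6 ≡ 135 (mod 163)
134^9 ≡ 85 (mod 163)
134^18 ≡ 53 (mod 163)
134^27 ≡ 104 (mod 163)
134^54 ≡ 58 (mod 163)
134^81 ≡ 1 (mod 163) ✓
So ord_163(134) = 81, hence |⟨134⟩| = 81.
Index = |(Z/163Z)^×| / |⟨134⟩| = 162 / 81 = 2.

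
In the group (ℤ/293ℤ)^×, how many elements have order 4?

φ(293) = 293 − 1 = 292 = 2^2 · 73.
Since (Z/293Z)^× is cyclic of order 292, the number of elements of order d is φ(d) when d | 292 and 0 otherwise.
4 = 2^2 divides 292, and φ(4) = 2.

2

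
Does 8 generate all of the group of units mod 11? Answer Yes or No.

Yes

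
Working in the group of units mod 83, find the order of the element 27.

41

Since 27 ∈ (Z/83Z)^×, its order divides φ(83) = 83 − 1 = 82 = 2 · 41.
Divisors of 82: 1, 2, 41, 82.
Test each divisor d:
27^1 ≡ 27
27^2 ≡ 65
27^41 ≡ 1
The smallest such exponent is 41, so the order of 27 is 41.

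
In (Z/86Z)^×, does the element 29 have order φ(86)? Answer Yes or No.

φ(86) = φ(2)·φ(43) = 1·42 = 42 = 2 · 3 · 7.
29 is a primitive root mod 86 iff 29^(φ(86)/q) ≢ 1 for every prime q | φ(86), i.e. q ∈ {2, 3, 7}.
29^21 ≡ 85 (mod 86)  [q = 2: ≢ 1 ✓]
29^14 ≡ 49 (mod 86)  [q = 3: ≢ 1 ✓]
29^6 ≡ 21 (mod 86)  [q = 7: ≢ 1 ✓]
All checks pass, so 29 has order 42 and is a primitive root modulo 86.

Yes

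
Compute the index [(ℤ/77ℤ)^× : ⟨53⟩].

Since 53 ∈ (Z/77Z)^×, its order divides φ(77) = φ(7·11) = (7−1)·(11−1) = 6·10 = 60 = 2^2 · 3 · 5.
Divisors of 60: 1, 2, 3, 4, 5, 6, 10, 12, 15, 20, 30, 60.
Test each divisor d:
53^1 ≡ 53 (mod 77)
53^2 ≡ 37 (mod 77)
53^3 ≡ 36 (mod 77)
53^4 ≡ 60 (mod 77)
53^5 ≡ 23 (mod 77)
53^6 ≡ 64 (mod 77)
53^10 ≡ 67 (mod 77)
53^12 ≡ 15 (mod 77)
53^15 ≡ 1 (mod 77) ✓
Thus |⟨53⟩| = ord(53) = 15.
The index is φ(77) / ord(53) = 60 / 15 = 4.

4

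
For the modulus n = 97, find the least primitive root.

5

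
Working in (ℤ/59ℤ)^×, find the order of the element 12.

The order of 12 must divide φ(59) = 59 − 1 = 58 = 2 · 29.
Divisors of 58: 1, 2, 29, 58.
Compute 12^d (mod 59) for the divisors d until we hit 1:
12^1 ≡ 12 (mod 59)
12^2 ≡ 26 (mod 59)
12^29 ≡ 1 (mod 59) ✓
Hence ord(12) = 29.

29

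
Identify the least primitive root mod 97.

φ(97) = 97 − 1 = 96 = 2^5 · 3.
g is a primitive root iff g^(96/q) ≢ 1 (mod 97) for each prime q ∈ {2, 3}.
g = 2: 2^48 ≡ 1 — hits 1, so not a primitive root.
g = 3: 3^48 ≡ 1 — hits 1, so not a primitive root.
g = 4: 4^48 ≡ 1 — hits 1, so not a primitive root.
g = 5: 5^48 ≡ 96; 5^32 ≡ 35 — none is 1, so 5 is a primitive root.
The smallest primitive root modulo 97 is 5.

5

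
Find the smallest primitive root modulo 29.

2

φ(29) = 29 − 1 = 28 = 2^2 · 7.
Test candidates g = 2, 3, … against the prime factors q ∈ {2, 7} of φ(29): g is a generator iff g^(28/q) ≢ 1 for every such q.
g = 2: 2^14 ≡ 28; 2^4 ≡ 16 — none is 1, so 2 is a primitive root.
Hence the least primitive root of 29 is 2.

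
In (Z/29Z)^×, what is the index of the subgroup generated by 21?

1

The order of 21 must divide φ(29) = 29 − 1 = 28 = 2^2 · 7.
Divisors of 28: 1, 2, 4, 7, 14, 28.
Test each divisor d:
21^1 ≡ 21 (mod 29)
21^2 ≡ 6 (mod 29)
21^4 ≡ 7 (mod 29)
21^7 ≡ 12 (mod 29)
21^14 ≡ 28 (mod 29)
21^28 ≡ 1 (mod 29) ✓
So ord_29(21) = 28, hence |⟨21⟩| = 28.
Index = |(Z/29Z)^×| / |⟨21⟩| = 28 / 28 = 1.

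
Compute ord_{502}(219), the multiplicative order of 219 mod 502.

5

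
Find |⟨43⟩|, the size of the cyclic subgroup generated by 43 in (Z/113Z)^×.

By Lagrange's theorem, ord_113(43) divides φ(113) = 113 − 1 = 112 = 2^4 · 7.
Divisors of 112: 1, 2, 4, 7, 8, 14, 16, 28, 56, 112.
Compute 43^d (mod 113) for the divisors d until we hit 1:
43^1 ≡ 43 (mod 113)
43^2 ≡ 41 (mod 113)
43^4 ≡ 99 (mod 113)
43^7 ≡ 65 (mod 113)
43^8 ≡ 83 (mod 113)
43^14 ≡ 44 (mod 113)
43^16 ≡ 109 (mod 113)
43^28 ≡ 15 (mod 113)
43^56 ≡ 112 (mod 113)
43^112 ≡ 1 (mod 113) ✓
Hence ord(43) = 112.

112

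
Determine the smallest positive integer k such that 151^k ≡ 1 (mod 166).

By Lagrange's theorem, ord_166(151) divides φ(166) = φ(2)·φ(83) = 1·82 = 82 = 2 · 41.
Divisors of 82: 1, 2, 41, 82.
Compute 151^d (mod 166) for the divisors d until we hit 1:
151^1 ≡ 151
151^2 ≡ 59
151^41 ≡ 1
The smallest such exponent is 41, so the order of 151 is 41.

41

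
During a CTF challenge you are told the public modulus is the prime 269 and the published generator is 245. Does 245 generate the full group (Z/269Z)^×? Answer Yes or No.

No

φ(269) = 269 − 1 = 268 = 2^2 · 67.
245 is a primitive root mod 269 iff 245^(φ(269)/q) ≢ 1 for every prime q | φ(269), i.e. q ∈ {2, 67}.
245^134 ≡ 1 (mod 269)  [q = 2: ≡ 1 ✗]
245^4 ≡ 99 (mod 269)  [q = 67: ≢ 1 ✓]
245^134 ≡ 1 shows ord(245) | 134, strictly less than φ(269); not a primitive root.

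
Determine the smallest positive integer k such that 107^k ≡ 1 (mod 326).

162

By Lagrange's theorem, ord_326(107) divides φ(326) = φ(2)·φ(163) = 1·162 = 162 = 2 · 3^4.
Divisors of 162: 1, 2, 3, 6, 9, 18, 27, 54, 81, 162.
Compute 107^d (mod 326) for the divisors d until we hit 1:
107^1 ≡ 107 (mod 326)
107^2 ≡ 39 (mod 326)
107^3 ≡ 261 (mod 326)
107^6 ≡ 313 (mod 326)
107^9 ≡ 193 (mod 326)
107^18 ≡ 85 (mod 326)
107^27 ≡ 105 (mod 326)
107^54 ≡ 267 (mod 326)
107^81 ≡ 325 (mod 326)
107^162 ≡ 1 (mod 326) ✓
Hence ord(107) = 162.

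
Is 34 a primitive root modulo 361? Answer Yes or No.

φ(361) = φ(19^2) = 19·(19−1) = 342 = 2 · 3^2 · 19.
An element g generates (Z/361Z)^× iff g^(342/q) ≢ 1 (mod 361) for each prime q ∈ {2, 3, 19}.
34^171 ≡ 360 (mod 361)  [q = 2: ≢ 1 ✓]
34^114 ≡ 68 (mod 361)  [q = 3: ≢ 1 ✓]
34^18 ≡ 305 (mod 361)  [q = 19: ≢ 1 ✓]
None equal 1, so ord_361(34) = 342: 34 is a primitive root.

Yes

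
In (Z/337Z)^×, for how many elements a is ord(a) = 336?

φ(337) = 337 − 1 = 336 = 2^4 · 3 · 7.
Since (Z/337Z)^× is cyclic of order 336, the number of elements of order d is φ(d) when d | 336 and 0 otherwise.
336 = 2^4 · 3 · 7 divides 336, and φ(336) = 96.

96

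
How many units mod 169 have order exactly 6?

φ(169) = φ(13^2) = 13·(13−1) = 156 = 2^2 · 3 · 13.
(Z/169Z)^× is cyclic (|G| = 156); a cyclic group of order m has exactly φ(d) elements of each order d | m, and none otherwise.
6 = 2 · 3 divides 156, and φ(6) = 2.

2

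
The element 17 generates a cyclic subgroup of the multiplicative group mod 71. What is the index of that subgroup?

7

The order of 17 must divide φ(71) = 71 − 1 = 70 = 2 · 5 · 7.
Divisors of 70: 1, 2, 5, 7, 10, 14, 35, 70.
Evaluate successive powers at the divisors of 70:
17^1 ≡ 17 (mod 71)
17^2 ≡ 5 (mod 71)
17^5 ≡ 70 (mod 71)
17^7 ≡ 66 (mod 71)
17^10 ≡ 1 (mod 71) ✓
The order of 17 is 10, so the subgroup it generates has 10 elements.
[(Z/71Z)^× : ⟨17⟩] = 70/10 = 7.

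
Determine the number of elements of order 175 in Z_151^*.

0

φ(151) = 151 − 1 = 150 = 2 · 3 · 5^2.
(Z/151Z)^× is cyclic (|G| = 150); a cyclic group of order m has exactly φ(d) elements of each order d | m, and none otherwise.
175 does not divide 150, so no element of (Z/151Z)^× has order 175.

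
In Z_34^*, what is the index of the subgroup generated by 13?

4

Since 13 ∈ (Z/34Z)^×, its order divides φ(34) = φ(2)·φ(17) = 1·16 = 16 = 2^4.
Divisors of 16: 1, 2, 4, 8, 16.
Evaluate successive powers at the divisors of 16:
13^1 ≡ 13 (mod 34)
13^2 ≡ 33 (mod 34)
13^4 ≡ 1 (mod 34) ✓
So ord_34(13) = 4, hence |⟨13⟩| = 4.
The index is φ(34) / ord(13) = 16 / 4 = 4.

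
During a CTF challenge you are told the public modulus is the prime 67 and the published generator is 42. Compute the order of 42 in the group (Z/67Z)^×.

22

Since 42 ∈ (Z/67Z)^×, its order divides φ(67) = 67 − 1 = 66 = 2 · 3 · 11.
Divisors of 66: 1, 2, 3, 6, 11, 22, 33, 66.
Test each divisor d:
42^1 ≡ 42 (mod 67)
42^2 ≡ 22 (mod 67)
42^3 ≡ 53 (mod 67)
42^6 ≡ 62 (mod 67)
42^11 ≡ 66 (mod 67)
42^22 ≡ 1 (mod 67) ✓
The smallest such exponent is 22, so the order of 42 is 22.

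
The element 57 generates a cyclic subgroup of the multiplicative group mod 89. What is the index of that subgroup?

4

By Lagrange's theorem, ord_89(57) divides φ(89) = 89 − 1 = 88 = 2^3 · 11.
Divisors of 88: 1, 2, 4, 8, 11, 22, 44, 88.
Compute 57^d (mod 89) for the divisors d until we hit 1:
57^1 ≡ 57
57^2 ≡ 45
57^4 ≡ 67
57^8 ≡ 39
57^11 ≡ 88
57^22 ≡ 1
So ord_89(57) = 22, hence |⟨57⟩| = 22.
The index is φ(89) / ord(57) = 88 / 22 = 4.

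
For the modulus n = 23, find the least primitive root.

5

φ(23) = 23 − 1 = 22 = 2 · 11.
Test candidates g = 2, 3, … against the prime factors q ∈ {2, 11} of φ(23): g is a generator iff g^(22/q) ≢ 1 for every such q.
g = 2: 2^11 ≡ 1 — hits 1, so not a primitive root.
g = 3: 3^11 ≡ 1 — hits 1, so not a primitive root.
g = 4: 4^11 ≡ 1 — hits 1, so not a primitive root.
g = 5: 5^11 ≡ 22; 5^2 ≡ 2 — none is 1, so 5 is a primitive root.
The smallest primitive root modulo 23 is 5.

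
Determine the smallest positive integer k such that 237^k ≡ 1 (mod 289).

By Lagrange's theorem, ord_289(237) divides φ(289) = φ(17^2) = 17·(17−1) = 272 = 2^4 · 17.
Divisors of 272: 1, 2, 4, 8, 16, 17, 34, 68, 136, 272.
Test each divisor d:
237^1 ≡ 237 (mod 289)
237^2 ≡ 103 (mod 289)
237^4 ≡ 205 (mod 289)
237^8 ≡ 120 (mod 289)
237^16 ≡ 239 (mod 289)
237^17 ≡ 288 (mod 289)
237^34 ≡ 1 (mod 289) ✓
The smallest such exponent is 34, so the order of 237 is 34.

34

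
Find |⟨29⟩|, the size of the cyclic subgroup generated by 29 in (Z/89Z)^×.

The order of 29 must divide φ(89) = 89 − 1 = 88 = 2^3 · 11.
Divisors of 88: 1, 2, 4, 8, 11, 22, 44, 88.
Compute 29^d (mod 89) for the divisors d until we hit 1:
29^1 ≡ 29 (mod 89)
29^2 ≡ 40 (mod 89)
29^4 ≡ 87 (mod 89)
29^8 ≡ 4 (mod 89)
29^11 ≡ 12 (mod 89)
29^22 ≡ 55 (mod 89)
29^44 ≡ 88 (mod 89)
29^88 ≡ 1 (mod 89) ✓
So ord_89(29) = 88.

88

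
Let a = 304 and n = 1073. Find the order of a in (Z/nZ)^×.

84

The order of 304 must divide φ(1073) = φ(29·37) = (29−1)·(37−1) = 28·36 = 1008 = 2^4 · 3^2 · 7.
Divisors of 1008: 1, 2, 3, 4, 6, 7, 8, 9, 12, 14, 16, 18, 21, 24, 28, 36, 42, 48, 56, 63, 72, 84, 112, 126, 144, 168, 252, 336, 504, 1008.
Test each divisor d:
304^1 ≡ 304 (mod 1073)
304^2 ≡ 138 (mod 1073)
304^3 ≡ 105 (mod 1073)
304^4 ≡ 803 (mod 1073)
304^6 ≡ 295 (mod 1073)
304^7 ≡ 621 (mod 1073)
304^8 ≡ 1009 (mod 1073)
304^9 ≡ 931 (mod 1073)
304^12 ≡ 112 (mod 1073)
304^14 ≡ 434 (mod 1073)
304^16 ≡ 877 (mod 1073)
304^18 ≡ 850 (mod 1073)
304^21 ≡ 191 (mod 1073)
304^24 ≡ 741 (mod 1073)
304^28 ≡ 581 (mod 1073)
304^36 ≡ 371 (mod 1073)
304^42 ≡ 1072 (mod 1073)
304^48 ≡ 778 (mod 1073)
304^56 ≡ 639 (mod 1073)
304^63 ≡ 882 (mod 1073)
304^72 ≡ 297 (mod 1073)
304^84 ≡ 1 (mod 1073) ✓
So ord_1073(304) = 84.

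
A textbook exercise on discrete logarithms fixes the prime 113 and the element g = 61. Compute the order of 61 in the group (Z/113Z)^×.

56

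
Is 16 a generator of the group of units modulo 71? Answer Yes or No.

No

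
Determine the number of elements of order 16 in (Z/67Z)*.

φ(67) = 67 − 1 = 66 = 2 · 3 · 11.
(Z/67Z)^× is cyclic (|G| = 66); a cyclic group of order m has exactly φ(d) elements of each order d | m, and none otherwise.
Since 16 ∤ 66, the count is 0.

0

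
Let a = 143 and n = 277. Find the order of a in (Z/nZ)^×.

276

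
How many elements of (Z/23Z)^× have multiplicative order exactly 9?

φ(23) = 23 − 1 = 22 = 2 · 11.
In a cyclic group of order 22, there are φ(d) elements of order d for each divisor d of 22, and zero for non-divisors.
9 does not divide 22, so no element of (Z/23Z)^× has order 9.

0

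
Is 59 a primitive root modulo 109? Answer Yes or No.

Yes

φ(109) = 109 − 1 = 108 = 2^2 · 3^3.
59 is a primitive root mod 109 iff 59^(φ(109)/q) ≢ 1 for every prime q | φ(109), i.e. q ∈ {2, 3}.
59^54 ≡ 108 (mod 109)  [q = 2: ≢ 1 ✓]
59^36 ≡ 45 (mod 109)  [q = 3: ≢ 1 ✓]
None equal 1, so ord_109(59) = 108: 59 is a primitive root.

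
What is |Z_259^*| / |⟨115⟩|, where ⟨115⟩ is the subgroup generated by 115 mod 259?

12

Since 115 ∈ (Z/259Z)^×, its order divides φ(259) = φ(7·37) = (7−1)·(37−1) = 6·36 = 216 = 2^3 · 3^3.
Divisors of 216: 1, 2, 3, 4, 6, 8, 9, 12, 18, 24, 27, 36, 54, 72, 108, 216.
Test each divisor d:
115^1 ≡ 115 (mod 259)
115^2 ≡ 16 (mod 259)
115^3 ≡ 27 (mod 259)
115^4 ≡ 256 (mod 259)
115^6 ≡ 211 (mod 259)
115^8 ≡ 9 (mod 259)
115^9 ≡ 258 (mod 259)
115^12 ≡ 232 (mod 259)
115^18 ≡ 1 (mod 259) ✓
So ord_259(115) = 18, hence |⟨115⟩| = 18.
[(Z/259Z)^× : ⟨115⟩] = 216/18 = 12.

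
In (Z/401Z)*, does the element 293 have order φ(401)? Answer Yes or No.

No

φ(401) = 401 − 1 = 400 = 2^4 · 5^2.
293 is a primitive root mod 401 iff 293^(φ(401)/q) ≢ 1 for every prime q | φ(401), i.e. q ∈ {2, 5}.
293^200 ≡ 400 (mod 401)  [q = 2: ≢ 1 ✓]
293^80 ≡ 1 (mod 401)  [q = 5: ≡ 1 ✗]
Since 293^80 ≡ 1, the order of 293 divides 80 < 400, so 293 is not a primitive root.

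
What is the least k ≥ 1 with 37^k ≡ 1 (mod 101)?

The order of 37 must divide φ(101) = 101 − 1 = 100 = 2^2 · 5^2.
Divisors of 100: 1, 2, 4, 5, 10, 20, 25, 50, 100.
Compute 37^d (mod 101) for the divisors d until we hit 1:
37^1 ≡ 37 (mod 101)
37^2 ≡ 56 (mod 101)
37^4 ≡ 5 (mod 101)
37^5 ≡ 84 (mod 101)
37^10 ≡ 87 (mod 101)
37^20 ≡ 95 (mod 101)
37^25 ≡ 1 (mod 101) ✓
Therefore the multiplicative order of 37 modulo 101 is 25.

25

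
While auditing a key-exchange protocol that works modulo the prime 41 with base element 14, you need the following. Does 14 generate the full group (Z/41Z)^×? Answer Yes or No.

No

φ(41) = 41 − 1 = 40 = 2^3 · 5.
14 is a primitive root mod 41 iff 14^(φ(41)/q) ≢ 1 for every prime q | φ(41), i.e. q ∈ {2, 5}.
14^20 ≡ 40 (mod 41)  [q = 2: ≢ 1 ✓]
14^8 ≡ 1 (mod 41)  [q = 5: ≡ 1 ✗]
14^8 ≡ 1 shows ord(14) | 8, strictly less than φ(41); not a primitive root.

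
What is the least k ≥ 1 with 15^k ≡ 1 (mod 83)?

82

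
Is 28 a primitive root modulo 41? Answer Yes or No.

φ(41) = 41 − 1 = 40 = 2^3 · 5.
Test 28^(40/q) mod 41 for each prime factor q of 40:
28^20 ≡ 40 (mod 41)  [q = 2: ≢ 1 ✓]
28^8 ≡ 10 (mod 41)  [q = 5: ≢ 1 ✓]
Every test exponent gives a nontrivial residue, hence 28 generates the full group.

Yes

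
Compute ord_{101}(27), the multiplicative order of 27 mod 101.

ord(27) | φ(101) = 101 − 1 = 100 = 2^2 · 5^2.
Divisors of 100: 1, 2, 4, 5, 10, 20, 25, 50, 100.
Compute 27^d (mod 101) for the divisors d until we hit 1:
27^1 ≡ 27
27^2 ≡ 22
27^4 ≡ 80
27^5 ≡ 39
27^10 ≡ 6
27^20 ≡ 36
27^25 ≡ 91
27^50 ≡ 100
27^100 ≡ 1
The smallest such exponent is 100, so the order of 27 is 100.

100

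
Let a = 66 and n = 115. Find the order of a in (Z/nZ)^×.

22

ord(66) | φ(115) = φ(5·23) = (5−1)·(23−1) = 4·22 = 88 = 2^3 · 11.
Divisors of 88: 1, 2, 4, 8, 11, 22, 44, 88.
Evaluate successive powers at the divisors of 88:
66^1 ≡ 66 (mod 115)
66^2 ≡ 101 (mod 115)
66^4 ≡ 81 (mod 115)
66^8 ≡ 6 (mod 115)
66^11 ≡ 91 (mod 115)
66^22 ≡ 1 (mod 115) ✓
Hence ord(66) = 22.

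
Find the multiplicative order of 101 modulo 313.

312

Since 101 ∈ (Z/313Z)^×, its order divides φ(313) = 313 − 1 = 312 = 2^3 · 3 · 13.
Divisors of 312: 1, 2, 3, 4, 6, 8, 12, 13, 24, 26, 39, 52, 78, 104, 156, 312.
Compute 101^d (mod 313) for the divisors d until we hit 1:
101^1 ≡ 101 (mod 313)
101^2 ≡ 185 (mod 313)
101^3 ≡ 218 (mod 313)
101^4 ≡ 108 (mod 313)
101^6 ≡ 261 (mod 313)
101^8 ≡ 83 (mod 313)
101^12 ≡ 200 (mod 313)
101^13 ≡ 168 (mod 313)
101^24 ≡ 249 (mod 313)
101^26 ≡ 54 (mod 313)
101^39 ≡ 308 (mod 313)
101^52 ≡ 99 (mod 313)
101^78 ≡ 25 (mod 313)
101^104 ≡ 98 (mod 313)
101^156 ≡ 312 (mod 313)
101^312 ≡ 1 (mod 313) ✓
So ord_313(101) = 312.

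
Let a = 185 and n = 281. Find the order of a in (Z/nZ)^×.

The order of 185 must divide φ(281) = 281 − 1 = 280 = 2^3 · 5 · 7.
Divisors of 280: 1, 2, 4, 5, 7, 8, 10, 14, 20, 28, 35, 40, 56, 70, 140, 280.
Check 185^d mod 281 for each divisor in increasing order:
185^1 ≡ 185 (mod 281)
185^2 ≡ 224 (mod 281)
185^4 ≡ 158 (mod 281)
185^5 ≡ 6 (mod 281)
185^7 ≡ 220 (mod 281)
185^8 ≡ 236 (mod 281)
185^10 ≡ 36 (mod 281)
185^14 ≡ 68 (mod 281)
185^20 ≡ 172 (mod 281)
185^28 ≡ 128 (mod 281)
185^35 ≡ 60 (mod 281)
185^40 ≡ 79 (mod 281)
185^56 ≡ 86 (mod 281)
185^70 ≡ 228 (mod 281)
185^140 ≡ 280 (mod 281)
185^280 ≡ 1 (mod 281) ✓
So ord_281(185) = 280.

280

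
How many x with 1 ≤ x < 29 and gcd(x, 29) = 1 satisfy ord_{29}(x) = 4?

2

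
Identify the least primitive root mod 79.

φ(79) = 79 − 1 = 78 = 2 · 3 · 13.
g is a primitive root iff g^(78/q) ≢ 1 (mod 79) for each prime q ∈ {2, 3, 13}.
g = 2: 2^39 ≡ 1 — hits 1, so not a primitive root.
g = 3: 3^39 ≡ 78; 3^26 ≡ 23; 3^6 ≡ 18 — none is 1, so 3 is a primitive root.
So 3 is the smallest generator of (Z/79Z)^×.

3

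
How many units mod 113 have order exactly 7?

6

φ(113) = 113 − 1 = 112 = 2^4 · 7.
Since (Z/113Z)^× is cyclic of order 112, the number of elements of order d is φ(d) when d | 112 and 0 otherwise.
7 | 112, and φ(7) = 7 − 1 = 6.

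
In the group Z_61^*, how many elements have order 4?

2

φ(61) = 61 − 1 = 60 = 2^2 · 3 · 5.
In a cyclic group of order 60, there are φ(d) elements of order d for each divisor d of 60, and zero for non-divisors.
4 = 2^2 divides 60, and φ(4) = 2.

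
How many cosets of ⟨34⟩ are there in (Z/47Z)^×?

2

The order of 34 must divide φ(47) = 47 − 1 = 46 = 2 · 23.
Divisors of 46: 1, 2, 23, 46.
Test each divisor d:
34^1 ≡ 34 (mod 47)
34^2 ≡ 28 (mod 47)
34^23 ≡ 1 (mod 47) ✓
Thus |⟨34⟩| = ord(34) = 23.
The index is φ(47) / ord(34) = 46 / 23 = 2.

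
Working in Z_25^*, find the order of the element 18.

Since 18 ∈ (Z/25Z)^×, its order divides φ(25) = φ(5^2) = 5·(5−1) = 20 = 2^2 · 5.
Divisors of 20: 1, 2, 4, 5, 10, 20.
Evaluate successive powers at the divisors of 20:
18^1 ≡ 18 (mod 25)
18^2 ≡ 24 (mod 25)
18^4 ≡ 1 (mod 25) ✓
Therefore the multiplicative order of 18 modulo 25 is 4.

4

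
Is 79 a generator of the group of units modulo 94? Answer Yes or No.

No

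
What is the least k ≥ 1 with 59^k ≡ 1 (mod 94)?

23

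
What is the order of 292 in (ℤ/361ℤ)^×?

By Lagrange's theorem, ord_361(292) divides φ(361) = φ(19^2) = 19·(19−1) = 342 = 2 · 3^2 · 19.
Divisors of 342: 1, 2, 3, 6, 9, 18, 19, 38, 57, 114, 171, 342.
Check 292^d mod 361 for each divisor in increasing order:
292^1 ≡ 292 (mod 361)
292^2 ≡ 68 (mod 361)
292^3 ≡ 1 (mod 361) ✓
So ord_361(292) = 3.

3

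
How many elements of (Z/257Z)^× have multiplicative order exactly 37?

0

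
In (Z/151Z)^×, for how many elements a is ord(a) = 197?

0

φ(151) = 151 − 1 = 150 = 2 · 3 · 5^2.
In a cyclic group of order 150, there are φ(d) elements of order d for each divisor d of 150, and zero for non-divisors.
Since 197 ∤ 150, the count is 0.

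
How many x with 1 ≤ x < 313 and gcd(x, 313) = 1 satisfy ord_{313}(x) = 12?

φ(313) = 313 − 1 = 312 = 2^3 · 3 · 13.
In a cyclic group of order 312, there are φ(d) elements of order d for each divisor d of 312, and zero for non-divisors.
12 = 2^2 · 3 divides 312, and φ(12) = 4.

4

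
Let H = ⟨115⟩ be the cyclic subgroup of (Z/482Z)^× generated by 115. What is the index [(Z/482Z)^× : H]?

15

By Lagrange's theorem, ord_482(115) divides φ(482) = φ(2)·φ(241) = 1·240 = 240 = 2^4 · 3 · 5.
Divisors of 240: 1, 2, 3, 4, 5, 6, 8, 10, 12, 15, 16, 20, 24, 30, 40, 48, 60, 80, 120, 240.
Test each divisor d:
115^1 ≡ 115 (mod 482)
115^2 ≡ 211 (mod 482)
115^3 ≡ 165 (mod 482)
115^4 ≡ 177 (mod 482)
115^5 ≡ 111 (mod 482)
115^6 ≡ 233 (mod 482)
115^8 ≡ 481 (mod 482)
115^10 ≡ 271 (mod 482)
115^12 ≡ 305 (mod 482)
115^15 ≡ 197 (mod 482)
115^16 ≡ 1 (mod 482) ✓
So ord_482(115) = 16, hence |⟨115⟩| = 16.
[(Z/482Z)^× : ⟨115⟩] = 240/16 = 15.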